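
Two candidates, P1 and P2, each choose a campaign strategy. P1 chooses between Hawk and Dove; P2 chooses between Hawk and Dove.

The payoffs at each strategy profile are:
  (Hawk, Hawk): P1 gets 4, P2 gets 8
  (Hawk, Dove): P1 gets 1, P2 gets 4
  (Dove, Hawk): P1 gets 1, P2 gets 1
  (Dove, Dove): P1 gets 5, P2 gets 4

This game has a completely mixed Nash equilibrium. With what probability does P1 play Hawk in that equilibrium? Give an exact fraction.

3/7

Let r be the probability that P1 plays Hawk. In a completely mixed equilibrium, P2 must be indifferent between Hawk and Dove.
P2's expected payoff from Hawk is 8r + (1−r); from Dove it is 4r + 4(1−r).
Setting these equal: 7r + 1 = 4, so r = 3/7.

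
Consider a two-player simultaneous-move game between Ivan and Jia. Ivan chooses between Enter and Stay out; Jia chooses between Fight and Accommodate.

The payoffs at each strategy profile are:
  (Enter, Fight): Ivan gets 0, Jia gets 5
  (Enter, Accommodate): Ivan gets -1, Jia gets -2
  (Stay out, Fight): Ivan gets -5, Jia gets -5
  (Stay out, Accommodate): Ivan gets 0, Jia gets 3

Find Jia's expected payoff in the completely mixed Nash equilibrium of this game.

1/3

First find p, the probability Ivan plays Enter, from Jia's indifference between Fight and Accommodate: 5p − 5(1−p) = −2p + 3(1−p), giving p = 8/15.
Since Jia is indifferent in equilibrium, Jia's expected payoff equals the payoff from either column against (8/15, 7/15). Using Fight: 5(8/15) − 5(7/15) = 1/3.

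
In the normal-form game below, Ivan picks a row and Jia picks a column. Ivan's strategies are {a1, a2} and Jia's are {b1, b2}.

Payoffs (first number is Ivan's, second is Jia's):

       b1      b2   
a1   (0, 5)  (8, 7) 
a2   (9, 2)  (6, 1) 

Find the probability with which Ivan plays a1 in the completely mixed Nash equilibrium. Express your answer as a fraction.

1/3

Let x be the probability that Ivan plays a1. In a completely mixed equilibrium, Jia must be indifferent between b1 and b2.
Jia's expected payoff from b1 is 5x + 2(1−x); from b2 it is 7x + (1−x).
Setting these equal: 3x + 2 = 6x + 1, so x = 1/3.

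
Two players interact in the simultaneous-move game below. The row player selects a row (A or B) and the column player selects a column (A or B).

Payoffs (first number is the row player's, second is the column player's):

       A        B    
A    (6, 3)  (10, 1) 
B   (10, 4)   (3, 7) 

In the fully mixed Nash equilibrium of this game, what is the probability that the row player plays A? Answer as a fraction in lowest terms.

Let r be the probability that the row player plays A. In a completely mixed equilibrium, the column player must be indifferent between A and B.
The column player's expected payoff from A is 3r + 4(1−r); from B it is r + 7(1−r).
Setting these equal: −r + 4 = −6r + 7, so r = 3/5.

3/5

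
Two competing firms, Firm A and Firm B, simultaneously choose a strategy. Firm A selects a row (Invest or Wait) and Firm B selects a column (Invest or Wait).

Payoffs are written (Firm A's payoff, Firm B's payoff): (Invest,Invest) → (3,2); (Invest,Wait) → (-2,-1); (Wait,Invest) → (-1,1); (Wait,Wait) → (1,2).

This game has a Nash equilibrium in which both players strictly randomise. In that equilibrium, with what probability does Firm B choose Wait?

Let q be the probability that Firm B plays Invest. In a completely mixed equilibrium, Firm A must be indifferent between Invest and Wait.
Firm A's expected payoff from Invest is 3q − 2(1−q); from Wait it is −q + (1−q).
Setting these equal: 5q − 2 = −2q + 1, so q = 3/7.
Therefore Firm B plays Wait with probability 1 − 3/7 = 4/7.

4/7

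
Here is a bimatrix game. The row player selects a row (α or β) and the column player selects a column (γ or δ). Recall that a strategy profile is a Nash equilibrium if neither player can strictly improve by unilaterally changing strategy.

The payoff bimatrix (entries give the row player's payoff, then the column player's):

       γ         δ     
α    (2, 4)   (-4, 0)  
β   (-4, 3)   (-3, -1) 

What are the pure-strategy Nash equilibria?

(α, γ): the row player gets 2 ≥ -4 from β, and the column player gets 4 ≥ 0 from δ — Nash equilibrium.
(α, δ): the row player prefers β (-3 > -4); the column player prefers γ (4 > 0) — not an equilibrium.
(β, γ): the row player prefers α (2 > -4) — not an equilibrium.
(β, δ): the column player prefers γ (3 > -1) — not an equilibrium.

(α, γ)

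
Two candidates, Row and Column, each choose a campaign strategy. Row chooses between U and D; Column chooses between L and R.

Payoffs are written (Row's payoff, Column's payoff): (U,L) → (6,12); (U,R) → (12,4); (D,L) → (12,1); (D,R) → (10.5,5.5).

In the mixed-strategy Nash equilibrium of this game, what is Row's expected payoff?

First find y, the probability Column plays L, from Row's indifference between U and D: 6y + 12(1−y) = 12y + 10.5(1−y), giving y = 1/5.
Since Row is indifferent in equilibrium, Row's expected payoff equals the payoff from either row against (1/5, 4/5). Using U: 6(1/5) + 12(4/5) = 54/5.

54/5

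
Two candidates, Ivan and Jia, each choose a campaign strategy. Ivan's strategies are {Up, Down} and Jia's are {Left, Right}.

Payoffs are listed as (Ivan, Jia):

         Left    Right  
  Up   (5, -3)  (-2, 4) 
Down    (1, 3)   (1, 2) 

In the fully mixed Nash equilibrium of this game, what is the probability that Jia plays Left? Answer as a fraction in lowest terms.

3/7

Let c be the probability that Jia plays Left. In a completely mixed equilibrium, Ivan must be indifferent between Up and Down.
Ivan's expected payoff from Up is 5c − 2(1−c); from Down it is c + (1−c).
Setting these equal: 7c − 2 = 1, so c = 3/7.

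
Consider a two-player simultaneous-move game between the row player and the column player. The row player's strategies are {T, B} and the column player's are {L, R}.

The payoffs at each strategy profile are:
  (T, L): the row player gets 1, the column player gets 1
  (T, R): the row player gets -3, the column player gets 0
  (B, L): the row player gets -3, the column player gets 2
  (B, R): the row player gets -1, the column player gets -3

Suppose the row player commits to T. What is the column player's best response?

L

Against T, the column player earns 1 from L and 0 from R.
So L is the best response.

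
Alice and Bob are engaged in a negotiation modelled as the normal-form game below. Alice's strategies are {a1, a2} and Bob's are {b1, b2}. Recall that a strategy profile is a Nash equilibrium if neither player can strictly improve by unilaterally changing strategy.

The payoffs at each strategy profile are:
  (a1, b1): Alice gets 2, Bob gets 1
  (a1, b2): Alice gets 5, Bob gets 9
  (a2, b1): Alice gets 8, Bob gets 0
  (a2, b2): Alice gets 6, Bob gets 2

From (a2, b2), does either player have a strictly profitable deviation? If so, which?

Neither

Alice at (a2, b2) earns 6; deviating to a1 yields 5 — not better.
Bob earns 2; deviating to b1 yields 0 — not better.
Neither player can strictly improve; the profile is a Nash equilibrium.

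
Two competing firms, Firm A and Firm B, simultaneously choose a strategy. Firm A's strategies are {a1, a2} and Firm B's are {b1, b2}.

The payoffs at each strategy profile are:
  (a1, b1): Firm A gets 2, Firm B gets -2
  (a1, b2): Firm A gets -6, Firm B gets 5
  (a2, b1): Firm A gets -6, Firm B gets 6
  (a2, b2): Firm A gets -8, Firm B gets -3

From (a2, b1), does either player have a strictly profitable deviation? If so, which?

Firm A at (a2, b1) earns -6; deviating to a1 yields 2 — a strict improvement.
Firm B earns 6; deviating to b2 yields -3 — not better.
Only Firm A has a strictly profitable deviation.

Firm A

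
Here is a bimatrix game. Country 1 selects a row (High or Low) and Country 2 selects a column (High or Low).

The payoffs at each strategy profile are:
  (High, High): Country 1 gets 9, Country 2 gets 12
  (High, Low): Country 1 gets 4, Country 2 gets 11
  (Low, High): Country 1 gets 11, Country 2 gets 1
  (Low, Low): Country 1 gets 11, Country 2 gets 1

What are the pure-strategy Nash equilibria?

(High, High): Country 1 prefers Low (11 > 9) — not an equilibrium.
(High, Low): Country 1 prefers Low (11 > 4); Country 2 prefers High (12 > 11) — not an equilibrium.
(Low, High): Country 1 gets 11 ≥ 9 from High, and Country 2 gets 1 ≥ 1 from Low — Nash equilibrium.
(Low, Low): Country 1 gets 11 ≥ 4 from High, and Country 2 gets 1 ≥ 1 from High — Nash equilibrium.

(Low, High) and (Low, Low)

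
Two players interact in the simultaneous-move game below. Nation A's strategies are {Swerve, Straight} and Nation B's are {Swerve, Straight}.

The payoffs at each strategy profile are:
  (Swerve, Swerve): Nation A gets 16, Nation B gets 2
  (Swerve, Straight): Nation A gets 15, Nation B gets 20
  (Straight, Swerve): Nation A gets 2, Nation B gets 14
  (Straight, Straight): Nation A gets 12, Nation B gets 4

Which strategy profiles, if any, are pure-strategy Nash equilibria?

(Swerve, Straight)

(Swerve, Swerve): Nation B prefers Straight (20 > 2) — not an equilibrium.
(Swerve, Straight): Nation A gets 15 ≥ 12 from Straight, and Nation B gets 20 ≥ 2 from Swerve — Nash equilibrium.
(Straight, Swerve): Nation A prefers Swerve (16 > 2) — not an equilibrium.
(Straight, Straight): Nation A prefers Swerve (15 > 12); Nation B prefers Swerve (14 > 4) — not an equilibrium.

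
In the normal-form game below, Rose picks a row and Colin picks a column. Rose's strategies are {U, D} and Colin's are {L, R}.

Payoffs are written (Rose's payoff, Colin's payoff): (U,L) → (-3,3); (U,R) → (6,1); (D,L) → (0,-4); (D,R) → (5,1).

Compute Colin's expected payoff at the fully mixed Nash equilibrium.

First find x, the probability Rose plays U, from Colin's indifference between L and R: 3x − 4(1−x) = x + (1−x), giving x = 5/7.
Since Colin is indifferent in equilibrium, Colin's expected payoff equals the payoff from either column against (5/7, 2/7). Using L: 3(5/7) − 4(2/7) = 1.

1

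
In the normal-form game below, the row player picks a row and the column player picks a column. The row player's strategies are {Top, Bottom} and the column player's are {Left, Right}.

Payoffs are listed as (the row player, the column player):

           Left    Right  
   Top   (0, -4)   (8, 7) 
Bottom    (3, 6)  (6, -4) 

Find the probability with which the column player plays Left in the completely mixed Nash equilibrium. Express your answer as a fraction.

2/5

Let q be the probability that the column player plays Left. In a completely mixed equilibrium, the row player must be indifferent between Top and Bottom.
The row player's expected payoff from Top is 8(1−q); from Bottom it is 3q + 6(1−q).
Setting these equal: −8q + 8 = −3q + 6, so q = 2/5.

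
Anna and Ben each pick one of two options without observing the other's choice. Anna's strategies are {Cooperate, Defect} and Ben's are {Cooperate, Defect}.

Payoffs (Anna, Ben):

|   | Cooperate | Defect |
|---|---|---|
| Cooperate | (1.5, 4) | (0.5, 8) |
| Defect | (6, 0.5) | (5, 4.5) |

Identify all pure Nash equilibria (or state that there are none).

(Defect, Defect)

(Cooperate, Cooperate): Anna prefers Defect (6 > 1.5); Ben prefers Defect (8 > 4) — not an equilibrium.
(Cooperate, Defect): Anna prefers Defect (5 > 0.5) — not an equilibrium.
(Defect, Cooperate): Ben prefers Defect (4.5 > 0.5) — not an equilibrium.
(Defect, Defect): Anna gets 5 ≥ 0.5 from Cooperate, and Ben gets 4.5 ≥ 0.5 from Cooperate — Nash equilibrium.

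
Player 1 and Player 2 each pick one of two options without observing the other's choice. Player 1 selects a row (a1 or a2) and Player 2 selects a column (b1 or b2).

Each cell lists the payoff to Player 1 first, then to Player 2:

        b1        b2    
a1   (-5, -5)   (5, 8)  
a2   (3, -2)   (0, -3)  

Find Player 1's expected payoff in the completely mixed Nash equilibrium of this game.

First find y, the probability Player 2 plays b1, from Player 1's indifference between a1 and a2: −5y + 5(1−y) = 3y, giving y = 5/13.
Since Player 1 is indifferent in equilibrium, Player 1's expected payoff equals the payoff from either row against (5/13, 8/13). Using a1: −5(5/13) + 5(8/13) = 15/13.

15/13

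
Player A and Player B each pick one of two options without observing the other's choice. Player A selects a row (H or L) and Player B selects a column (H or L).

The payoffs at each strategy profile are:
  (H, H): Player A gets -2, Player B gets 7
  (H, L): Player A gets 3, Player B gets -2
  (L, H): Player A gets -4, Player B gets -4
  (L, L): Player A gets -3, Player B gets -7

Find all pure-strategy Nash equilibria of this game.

(H, H): Player A gets -2 ≥ -4 from L, and Player B gets 7 ≥ -2 from L — Nash equilibrium.
(H, L): Player B prefers H (7 > -2) — not an equilibrium.
(L, H): Player A prefers H (-2 > -4) — not an equilibrium.
(L, L): Player A prefers H (3 > -3); Player B prefers H (-4 > -7) — not an equilibrium.

(H, H)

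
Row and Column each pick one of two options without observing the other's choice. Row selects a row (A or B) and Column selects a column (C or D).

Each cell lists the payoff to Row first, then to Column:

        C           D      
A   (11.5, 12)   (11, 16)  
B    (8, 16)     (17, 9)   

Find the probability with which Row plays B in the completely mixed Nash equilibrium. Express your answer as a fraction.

4/11

Let x be the probability that Row plays A. In a completely mixed equilibrium, Column must be indifferent between C and D.
Column's expected payoff from C is 12x + 16(1−x); from D it is 16x + 9(1−x).
Setting these equal: −4x + 16 = 7x + 9, so x = 7/11.
Therefore Row plays B with probability 1 − 7/11 = 4/11.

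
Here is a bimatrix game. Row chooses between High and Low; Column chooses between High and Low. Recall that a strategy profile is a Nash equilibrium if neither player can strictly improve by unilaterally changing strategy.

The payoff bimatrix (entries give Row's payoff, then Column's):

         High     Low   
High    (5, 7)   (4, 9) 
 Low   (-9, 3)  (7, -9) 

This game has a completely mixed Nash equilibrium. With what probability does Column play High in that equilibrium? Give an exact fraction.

Let q be the probability that Column plays High. In a completely mixed equilibrium, Row must be indifferent between High and Low.
Row's expected payoff from High is 5q + 4(1−q); from Low it is −9q + 7(1−q).
Setting these equal: q + 4 = −16q + 7, so q = 3/17.

3/17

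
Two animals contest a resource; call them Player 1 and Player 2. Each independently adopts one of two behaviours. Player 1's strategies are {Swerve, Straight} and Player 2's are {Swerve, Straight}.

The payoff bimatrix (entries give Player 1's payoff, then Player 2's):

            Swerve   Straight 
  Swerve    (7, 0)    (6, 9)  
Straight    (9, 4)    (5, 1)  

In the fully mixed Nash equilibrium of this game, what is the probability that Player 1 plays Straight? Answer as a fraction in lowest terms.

3/4

Let r be the probability that Player 1 plays Swerve. In a completely mixed equilibrium, Player 2 must be indifferent between Swerve and Straight.
Player 2's expected payoff from Swerve is 4(1−r); from Straight it is 9r + (1−r).
Setting these equal: −4r + 4 = 8r + 1, so r = 1/4.
Therefore Player 1 plays Straight with probability 1 − 1/4 = 3/4.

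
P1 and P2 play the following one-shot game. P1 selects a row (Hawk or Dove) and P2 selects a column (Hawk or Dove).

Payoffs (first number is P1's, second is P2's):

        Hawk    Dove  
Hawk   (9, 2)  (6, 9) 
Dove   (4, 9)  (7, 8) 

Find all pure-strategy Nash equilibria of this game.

none

(Hawk, Hawk): P2 prefers Dove (9 > 2) — not an equilibrium.
(Hawk, Dove): P1 prefers Dove (7 > 6) — not an equilibrium.
(Dove, Hawk): P1 prefers Hawk (9 > 4) — not an equilibrium.
(Dove, Dove): P2 prefers Hawk (9 > 8) — not an equilibrium.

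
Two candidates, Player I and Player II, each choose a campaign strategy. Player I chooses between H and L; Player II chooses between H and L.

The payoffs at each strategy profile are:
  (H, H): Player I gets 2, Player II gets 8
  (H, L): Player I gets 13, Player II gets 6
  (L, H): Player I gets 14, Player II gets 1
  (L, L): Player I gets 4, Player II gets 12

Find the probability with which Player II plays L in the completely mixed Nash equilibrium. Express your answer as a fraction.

Let q be the probability that Player II plays H. In a completely mixed equilibrium, Player I must be indifferent between H and L.
Player I's expected payoff from H is 2q + 13(1−q); from L it is 14q + 4(1−q).
Setting these equal: −11q + 13 = 10q + 4, so q = 3/7.
Therefore Player II plays L with probability 1 − 3/7 = 4/7.

4/7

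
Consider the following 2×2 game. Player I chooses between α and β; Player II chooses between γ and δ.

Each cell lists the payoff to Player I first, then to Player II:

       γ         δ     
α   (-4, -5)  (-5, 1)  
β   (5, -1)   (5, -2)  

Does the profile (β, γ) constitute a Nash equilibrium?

Yes

At (β, γ), Player I earns 5; switching to α would give -4, so Player I has no profitable deviation.
Player II earns -1; switching to δ would give -2, so Player II has no profitable deviation.
Neither player can gain by a unilateral deviation, so this profile is a Nash equilibrium.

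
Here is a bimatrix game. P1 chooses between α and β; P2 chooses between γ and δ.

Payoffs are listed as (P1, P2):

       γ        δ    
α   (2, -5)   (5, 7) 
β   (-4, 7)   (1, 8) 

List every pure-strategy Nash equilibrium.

(α, γ): P2 prefers δ (7 > -5) — not an equilibrium.
(α, δ): P1 gets 5 ≥ 1 from β, and P2 gets 7 ≥ -5 from γ — Nash equilibrium.
(β, γ): P1 prefers α (2 > -4); P2 prefers δ (8 > 7) — not an equilibrium.
(β, δ): P1 prefers α (5 > 1) — not an equilibrium.

(α, δ)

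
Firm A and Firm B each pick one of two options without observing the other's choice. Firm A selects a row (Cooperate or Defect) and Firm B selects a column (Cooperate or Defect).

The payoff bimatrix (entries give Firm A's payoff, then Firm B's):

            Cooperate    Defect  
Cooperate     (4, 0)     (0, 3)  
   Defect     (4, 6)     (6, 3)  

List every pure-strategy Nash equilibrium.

(Defect, Cooperate)

(Cooperate, Cooperate): Firm B prefers Defect (3 > 0) — not an equilibrium.
(Cooperate, Defect): Firm A prefers Defect (6 > 0) — not an equilibrium.
(Defect, Cooperate): Firm A gets 4 ≥ 4 from Cooperate, and Firm B gets 6 ≥ 3 from Defect — Nash equilibrium.
(Defect, Defect): Firm B prefers Cooperate (6 > 3) — not an equilibrium.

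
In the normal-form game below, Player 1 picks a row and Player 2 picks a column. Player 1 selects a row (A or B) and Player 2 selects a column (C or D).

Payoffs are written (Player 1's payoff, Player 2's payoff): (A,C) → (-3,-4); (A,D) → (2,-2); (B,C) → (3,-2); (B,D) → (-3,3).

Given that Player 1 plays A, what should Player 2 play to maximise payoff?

Against A, Player 2 earns -4 from C and -2 from D.
So D is the best response.

D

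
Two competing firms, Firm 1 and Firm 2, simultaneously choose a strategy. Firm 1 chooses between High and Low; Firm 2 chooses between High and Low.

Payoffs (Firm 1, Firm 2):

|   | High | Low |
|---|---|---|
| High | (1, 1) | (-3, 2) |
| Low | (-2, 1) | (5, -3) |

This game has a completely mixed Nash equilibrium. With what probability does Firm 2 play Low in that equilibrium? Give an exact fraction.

Let y be the probability that Firm 2 plays High. In a completely mixed equilibrium, Firm 1 must be indifferent between High and Low.
Firm 1's expected payoff from High is y − 3(1−y); from Low it is −2y + 5(1−y).
Setting these equal: 4y − 3 = −7y + 5, so y = 8/11.
Therefore Firm 2 plays Low with probability 1 − 8/11 = 3/11.

3/11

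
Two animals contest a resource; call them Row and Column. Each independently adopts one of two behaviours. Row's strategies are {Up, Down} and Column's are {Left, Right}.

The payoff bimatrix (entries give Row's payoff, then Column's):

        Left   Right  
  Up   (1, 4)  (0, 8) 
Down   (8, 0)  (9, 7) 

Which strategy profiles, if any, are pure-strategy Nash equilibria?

(Down, Right)

(Up, Left): Row prefers Down (8 > 1); Column prefers Right (8 > 4) — not an equilibrium.
(Up, Right): Row prefers Down (9 > 0) — not an equilibrium.
(Down, Left): Column prefers Right (7 > 0) — not an equilibrium.
(Down, Right): Row gets 9 ≥ 0 from Up, and Column gets 7 ≥ 0 from Left — Nash equilibrium.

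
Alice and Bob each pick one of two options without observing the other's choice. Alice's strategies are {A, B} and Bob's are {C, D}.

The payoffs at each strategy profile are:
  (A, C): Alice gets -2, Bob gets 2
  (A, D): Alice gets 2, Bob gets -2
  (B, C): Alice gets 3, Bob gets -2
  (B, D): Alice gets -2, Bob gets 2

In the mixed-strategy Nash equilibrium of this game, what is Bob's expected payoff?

0

First find p, the probability Alice plays A, from Bob's indifference between C and D: 2p − 2(1−p) = −2p + 2(1−p), giving p = 1/2.
Since Bob is indifferent in equilibrium, Bob's expected payoff equals the payoff from either column against (1/2, 1/2). Using C: 2(1/2) − 2(1/2) = 0.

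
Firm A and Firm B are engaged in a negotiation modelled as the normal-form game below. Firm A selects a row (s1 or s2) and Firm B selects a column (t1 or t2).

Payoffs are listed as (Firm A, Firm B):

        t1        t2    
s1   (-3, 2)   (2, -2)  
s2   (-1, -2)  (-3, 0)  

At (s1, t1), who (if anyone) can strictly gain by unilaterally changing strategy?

Firm A at (s1, t1) earns -3; deviating to s2 yields -1 — a strict improvement.
Firm B earns 2; deviating to t2 yields -2 — not better.
Only Firm A has a strictly profitable deviation.

Firm A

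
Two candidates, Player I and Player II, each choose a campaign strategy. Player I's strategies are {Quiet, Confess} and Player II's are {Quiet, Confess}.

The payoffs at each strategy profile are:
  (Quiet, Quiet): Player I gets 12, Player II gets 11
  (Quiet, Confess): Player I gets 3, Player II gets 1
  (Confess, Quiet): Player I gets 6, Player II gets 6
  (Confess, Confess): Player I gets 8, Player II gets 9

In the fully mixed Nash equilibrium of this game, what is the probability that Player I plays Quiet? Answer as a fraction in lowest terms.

Let r be the probability that Player I plays Quiet. In a completely mixed equilibrium, Player II must be indifferent between Quiet and Confess.
Player II's expected payoff from Quiet is 11r + 6(1−r); from Confess it is r + 9(1−r).
Setting these equal: 5r + 6 = −8r + 9, so r = 3/13.

3/13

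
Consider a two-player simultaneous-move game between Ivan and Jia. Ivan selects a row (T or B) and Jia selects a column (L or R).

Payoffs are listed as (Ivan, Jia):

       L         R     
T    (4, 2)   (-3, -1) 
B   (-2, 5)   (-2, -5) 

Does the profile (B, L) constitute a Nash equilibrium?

No

At (B, L), Ivan earns -2; switching to T would give 4, so Ivan would deviate.
Jia earns 5; switching to R would give -5, so Jia has no profitable deviation.
Since at least one player can profitably deviate, this is not a Nash equilibrium.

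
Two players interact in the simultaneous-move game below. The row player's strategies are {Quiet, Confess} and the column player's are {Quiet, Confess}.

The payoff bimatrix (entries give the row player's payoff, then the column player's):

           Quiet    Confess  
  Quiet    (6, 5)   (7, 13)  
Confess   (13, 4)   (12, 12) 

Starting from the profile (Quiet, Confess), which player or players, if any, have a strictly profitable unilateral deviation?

The row player

The row player at (Quiet, Confess) earns 7; deviating to Confess yields 12 — a strict improvement.
The column player earns 13; deviating to Quiet yields 5 — not better.
Only the row player has a strictly profitable deviation.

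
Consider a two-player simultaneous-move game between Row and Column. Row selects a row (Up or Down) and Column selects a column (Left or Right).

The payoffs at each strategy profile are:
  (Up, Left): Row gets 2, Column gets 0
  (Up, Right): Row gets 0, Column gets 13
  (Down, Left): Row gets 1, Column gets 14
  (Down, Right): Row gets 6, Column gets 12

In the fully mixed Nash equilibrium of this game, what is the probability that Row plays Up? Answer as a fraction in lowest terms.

Let r be the probability that Row plays Up. In a completely mixed equilibrium, Column must be indifferent between Left and Right.
Column's expected payoff from Left is 14(1−r); from Right it is 13r + 12(1−r).
Setting these equal: −14r + 14 = r + 12, so r = 2/15.

2/15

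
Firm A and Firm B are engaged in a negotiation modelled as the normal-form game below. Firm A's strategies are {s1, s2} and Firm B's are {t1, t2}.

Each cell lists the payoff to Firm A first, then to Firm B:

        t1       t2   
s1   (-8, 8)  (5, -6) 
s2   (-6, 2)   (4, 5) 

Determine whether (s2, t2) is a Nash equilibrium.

At (s2, t2), Firm A earns 4; switching to s1 would give 5, so Firm A would deviate.
Firm B earns 5; switching to t1 would give 2, so Firm B has no profitable deviation.
Since at least one player can profitably deviate, this is not a Nash equilibrium.

No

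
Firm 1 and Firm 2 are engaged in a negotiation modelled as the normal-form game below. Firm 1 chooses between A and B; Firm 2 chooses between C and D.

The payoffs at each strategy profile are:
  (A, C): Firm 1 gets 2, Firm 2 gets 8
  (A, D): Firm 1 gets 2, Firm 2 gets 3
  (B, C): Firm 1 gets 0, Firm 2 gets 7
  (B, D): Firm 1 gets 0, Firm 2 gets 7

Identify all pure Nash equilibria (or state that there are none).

(A, C): Firm 1 gets 2 ≥ 0 from B, and Firm 2 gets 8 ≥ 3 from D — Nash equilibrium.
(A, D): Firm 2 prefers C (8 > 3) — not an equilibrium.
(B, C): Firm 1 prefers A (2 > 0) — not an equilibrium.
(B, D): Firm 1 prefers A (2 > 0) — not an equilibrium.

(A, C)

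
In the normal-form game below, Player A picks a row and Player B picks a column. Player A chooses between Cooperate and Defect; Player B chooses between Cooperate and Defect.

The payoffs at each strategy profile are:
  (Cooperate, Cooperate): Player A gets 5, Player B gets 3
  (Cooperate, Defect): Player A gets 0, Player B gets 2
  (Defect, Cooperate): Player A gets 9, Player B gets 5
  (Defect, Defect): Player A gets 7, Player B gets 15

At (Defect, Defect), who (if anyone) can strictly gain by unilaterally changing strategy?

Neither

Player A at (Defect, Defect) earns 7; deviating to Cooperate yields 0 — not better.
Player B earns 15; deviating to Cooperate yields 5 — not better.
Neither player can strictly improve; the profile is a Nash equilibrium.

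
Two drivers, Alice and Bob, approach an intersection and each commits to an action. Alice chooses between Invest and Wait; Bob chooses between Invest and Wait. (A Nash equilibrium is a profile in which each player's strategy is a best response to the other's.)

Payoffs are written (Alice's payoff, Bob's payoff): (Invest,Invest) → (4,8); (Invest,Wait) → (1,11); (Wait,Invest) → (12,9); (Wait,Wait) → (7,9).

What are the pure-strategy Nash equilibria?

(Invest, Invest): Alice prefers Wait (12 > 4); Bob prefers Wait (11 > 8) — not an equilibrium.
(Invest, Wait): Alice prefers Wait (7 > 1) — not an equilibrium.
(Wait, Invest): Alice gets 12 ≥ 4 from Invest, and Bob gets 9 ≥ 9 from Wait — Nash equilibrium.
(Wait, Wait): Alice gets 7 ≥ 1 from Invest, and Bob gets 9 ≥ 9 from Invest — Nash equilibrium.

(Wait, Invest) and (Wait, Wait)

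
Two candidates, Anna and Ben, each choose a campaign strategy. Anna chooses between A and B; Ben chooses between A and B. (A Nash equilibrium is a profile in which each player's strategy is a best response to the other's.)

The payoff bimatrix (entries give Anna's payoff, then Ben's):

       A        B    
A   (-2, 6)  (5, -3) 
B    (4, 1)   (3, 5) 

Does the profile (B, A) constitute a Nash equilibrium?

At (B, A), Anna earns 4; switching to A would give -2, so Anna has no profitable deviation.
Ben earns 1; switching to B would give 5, so Ben would deviate.
Since at least one player can profitably deviate, this is not a Nash equilibrium.

No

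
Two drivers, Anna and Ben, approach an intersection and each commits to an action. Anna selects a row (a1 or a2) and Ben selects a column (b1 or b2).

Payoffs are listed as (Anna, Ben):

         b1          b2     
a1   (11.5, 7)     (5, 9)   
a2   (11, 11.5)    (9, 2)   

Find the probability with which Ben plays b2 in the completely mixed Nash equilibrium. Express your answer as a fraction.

Let y be the probability that Ben plays b1. In a completely mixed equilibrium, Anna must be indifferent between a1 and a2.
Anna's expected payoff from a1 is 11.5y + 5(1−y); from a2 it is 11y + 9(1−y).
Setting these equal: 6.5y + 5 = 2y + 9, so y = 8/9.
Therefore Ben plays b2 with probability 1 − 8/9 = 1/9.

1/9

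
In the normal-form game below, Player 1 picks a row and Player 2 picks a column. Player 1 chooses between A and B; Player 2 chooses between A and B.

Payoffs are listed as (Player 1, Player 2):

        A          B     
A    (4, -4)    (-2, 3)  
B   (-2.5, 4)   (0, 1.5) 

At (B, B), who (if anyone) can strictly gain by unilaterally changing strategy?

Player 1 at (B, B) earns 0; deviating to A yields -2 — not better.
Player 2 earns 1.5; deviating to A yields 4 — a strict improvement.
Only Player 2 has a strictly profitable deviation.

Player 2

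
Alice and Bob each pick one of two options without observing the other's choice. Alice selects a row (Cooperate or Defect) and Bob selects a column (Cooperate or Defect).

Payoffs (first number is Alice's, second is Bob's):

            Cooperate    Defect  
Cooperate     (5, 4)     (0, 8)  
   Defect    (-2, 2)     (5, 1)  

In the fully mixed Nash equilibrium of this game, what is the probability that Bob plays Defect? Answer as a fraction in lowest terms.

7/12

Let q be the probability that Bob plays Cooperate. In a completely mixed equilibrium, Alice must be indifferent between Cooperate and Defect.
Alice's expected payoff from Cooperate is 5q; from Defect it is −2q + 5(1−q).
Setting these equal: 5q = −7q + 5, so q = 5/12.
Therefore Bob plays Defect with probability 1 − 5/12 = 7/12.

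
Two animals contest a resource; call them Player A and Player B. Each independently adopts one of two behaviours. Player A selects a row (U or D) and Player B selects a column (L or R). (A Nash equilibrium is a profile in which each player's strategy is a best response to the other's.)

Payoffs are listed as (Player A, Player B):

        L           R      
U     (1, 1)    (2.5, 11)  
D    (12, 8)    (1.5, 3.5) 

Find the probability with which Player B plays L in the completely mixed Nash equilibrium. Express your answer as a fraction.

Let c be the probability that Player B plays L. In a completely mixed equilibrium, Player A must be indifferent between U and D.
Player A's expected payoff from U is c + 2.5(1−c); from D it is 12c + 1.5(1−c).
Setting these equal: −1.5c + 2.5 = 10.5c + 1.5, so c = 1/12.

1/12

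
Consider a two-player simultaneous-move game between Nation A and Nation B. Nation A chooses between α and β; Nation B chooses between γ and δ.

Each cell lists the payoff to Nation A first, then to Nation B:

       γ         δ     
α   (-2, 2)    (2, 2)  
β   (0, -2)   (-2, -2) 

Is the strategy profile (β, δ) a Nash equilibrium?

At (β, δ), Nation A earns -2; switching to α would give 2, so Nation A would deviate.
Nation B earns -2; switching to γ would give -2, so Nation B has no profitable deviation.
Since at least one player can profitably deviate, this is not a Nash equilibrium.

No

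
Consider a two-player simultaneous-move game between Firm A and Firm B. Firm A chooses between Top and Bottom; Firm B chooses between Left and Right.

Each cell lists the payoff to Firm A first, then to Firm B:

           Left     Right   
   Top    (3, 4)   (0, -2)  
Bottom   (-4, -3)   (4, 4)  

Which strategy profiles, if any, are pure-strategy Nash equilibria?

(Top, Left) and (Bottom, Right)

(Top, Left): Firm A gets 3 ≥ -4 from Bottom, and Firm B gets 4 ≥ -2 from Right — Nash equilibrium.
(Top, Right): Firm A prefers Bottom (4 > 0); Firm B prefers Left (4 > -2) — not an equilibrium.
(Bottom, Left): Firm A prefers Top (3 > -4); Firm B prefers Right (4 > -3) — not an equilibrium.
(Bottom, Right): Firm A gets 4 ≥ 0 from Top, and Firm B gets 4 ≥ -3 from Left — Nash equilibrium.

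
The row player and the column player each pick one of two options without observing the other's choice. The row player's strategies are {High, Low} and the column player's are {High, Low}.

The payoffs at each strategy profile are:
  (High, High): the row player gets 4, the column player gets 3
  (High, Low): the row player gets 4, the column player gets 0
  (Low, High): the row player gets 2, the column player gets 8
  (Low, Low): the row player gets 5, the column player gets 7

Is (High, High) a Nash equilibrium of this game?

At (High, High), the row player earns 4; switching to Low would give 2, so the row player has no profitable deviation.
The column player earns 3; switching to Low would give 0, so the column player has no profitable deviation.
Neither player can gain by a unilateral deviation, so this profile is a Nash equilibrium.

Yes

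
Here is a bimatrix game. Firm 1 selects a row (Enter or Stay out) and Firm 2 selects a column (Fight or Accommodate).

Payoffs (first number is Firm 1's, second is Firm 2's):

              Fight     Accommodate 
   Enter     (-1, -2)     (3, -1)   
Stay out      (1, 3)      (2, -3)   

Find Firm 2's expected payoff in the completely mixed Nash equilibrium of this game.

First find x, the probability Firm 1 plays Enter, from Firm 2's indifference between Fight and Accommodate: −2x + 3(1−x) = −x − 3(1−x), giving x = 6/7.
Since Firm 2 is indifferent in equilibrium, Firm 2's expected payoff equals the payoff from either column against (6/7, 1/7). Using Fight: −2(6/7) + 3(1/7) = -9/7.

-9/7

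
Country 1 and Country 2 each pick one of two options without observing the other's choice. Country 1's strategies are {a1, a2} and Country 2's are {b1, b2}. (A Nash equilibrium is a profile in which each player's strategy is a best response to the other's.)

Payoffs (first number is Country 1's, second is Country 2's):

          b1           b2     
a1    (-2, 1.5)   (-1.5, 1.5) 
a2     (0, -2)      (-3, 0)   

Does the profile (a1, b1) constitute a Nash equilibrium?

At (a1, b1), Country 1 earns -2; switching to a2 would give 0, so Country 1 would deviate.
Country 2 earns 1.5; switching to b2 would give 1.5, so Country 2 has no profitable deviation.
Since at least one player can profitably deviate, this is not a Nash equilibrium.

No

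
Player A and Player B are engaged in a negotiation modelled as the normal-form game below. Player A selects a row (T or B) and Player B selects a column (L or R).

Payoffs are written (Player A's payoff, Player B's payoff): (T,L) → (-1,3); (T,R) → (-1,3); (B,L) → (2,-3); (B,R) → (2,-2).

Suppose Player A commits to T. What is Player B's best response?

Against T, Player B earns 3 from L and 3 from R.
So either strategy is a best response.

either — both L and R are best responses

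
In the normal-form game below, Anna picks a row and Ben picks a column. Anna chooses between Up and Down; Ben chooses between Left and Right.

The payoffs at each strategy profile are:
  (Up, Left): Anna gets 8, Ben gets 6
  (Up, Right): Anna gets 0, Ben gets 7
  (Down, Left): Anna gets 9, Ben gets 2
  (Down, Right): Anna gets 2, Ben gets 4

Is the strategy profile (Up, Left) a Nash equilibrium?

At (Up, Left), Anna earns 8; switching to Down would give 9, so Anna would deviate.
Ben earns 6; switching to Right would give 7, so Ben would deviate.
Since at least one player can profitably deviate, this is not a Nash equilibrium.

No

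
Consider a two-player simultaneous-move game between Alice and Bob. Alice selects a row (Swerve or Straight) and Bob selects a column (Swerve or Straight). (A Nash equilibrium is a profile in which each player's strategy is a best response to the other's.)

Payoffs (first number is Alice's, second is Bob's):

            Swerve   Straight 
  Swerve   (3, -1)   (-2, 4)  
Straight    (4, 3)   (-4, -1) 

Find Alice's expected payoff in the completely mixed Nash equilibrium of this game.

4/3

First find y, the probability Bob plays Swerve, from Alice's indifference between Swerve and Straight: 3y − 2(1−y) = 4y − 4(1−y), giving y = 2/3.
Since Alice is indifferent in equilibrium, Alice's expected payoff equals the payoff from either row against (2/3, 1/3). Using Swerve: 3(2/3) − 2(1/3) = 4/3.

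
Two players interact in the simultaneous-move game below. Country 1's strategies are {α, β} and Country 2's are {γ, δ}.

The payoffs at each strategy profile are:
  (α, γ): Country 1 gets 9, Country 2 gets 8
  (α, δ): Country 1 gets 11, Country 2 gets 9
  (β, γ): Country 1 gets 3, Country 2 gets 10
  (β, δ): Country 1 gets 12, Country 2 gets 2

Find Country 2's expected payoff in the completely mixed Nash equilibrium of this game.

First find x, the probability Country 1 plays α, from Country 2's indifference between γ and δ: 8x + 10(1−x) = 9x + 2(1−x), giving x = 8/9.
Since Country 2 is indifferent in equilibrium, Country 2's expected payoff equals the payoff from either column against (8/9, 1/9). Using γ: 8(8/9) + 10(1/9) = 74/9.

74/9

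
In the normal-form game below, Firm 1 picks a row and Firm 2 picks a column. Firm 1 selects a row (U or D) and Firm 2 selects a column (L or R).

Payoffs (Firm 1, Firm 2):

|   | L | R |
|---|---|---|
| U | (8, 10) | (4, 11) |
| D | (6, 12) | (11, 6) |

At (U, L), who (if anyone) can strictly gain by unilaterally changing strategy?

Firm 1 at (U, L) earns 8; deviating to D yields 6 — not better.
Firm 2 earns 10; deviating to R yields 11 — a strict improvement.
Only Firm 2 has a strictly profitable deviation.

Firm 2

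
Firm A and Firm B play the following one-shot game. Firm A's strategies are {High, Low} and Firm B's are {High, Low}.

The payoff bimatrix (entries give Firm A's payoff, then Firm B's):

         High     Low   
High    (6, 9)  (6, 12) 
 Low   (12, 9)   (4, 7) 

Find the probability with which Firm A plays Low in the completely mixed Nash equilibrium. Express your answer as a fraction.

3/5

Let p be the probability that Firm A plays High. In a completely mixed equilibrium, Firm B must be indifferent between High and Low.
Firm B's expected payoff from High is 9p + 9(1−p); from Low it is 12p + 7(1−p).
Setting these equal: 9 = 5p + 7, so p = 2/5.
Therefore Firm A plays Low with probability 1 − 2/5 = 3/5.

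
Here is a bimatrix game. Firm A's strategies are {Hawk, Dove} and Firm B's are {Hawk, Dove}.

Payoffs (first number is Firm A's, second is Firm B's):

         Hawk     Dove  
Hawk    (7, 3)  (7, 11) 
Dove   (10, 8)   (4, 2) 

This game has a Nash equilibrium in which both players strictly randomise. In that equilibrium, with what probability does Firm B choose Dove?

1/2

Let q be the probability that Firm B plays Hawk. In a completely mixed equilibrium, Firm A must be indifferent between Hawk and Dove.
Firm A's expected payoff from Hawk is 7q + 7(1−q); from Dove it is 10q + 4(1−q).
Setting these equal: 7 = 6q + 4, so q = 1/2.
Therefore Firm B plays Dove with probability 1 − 1/2 = 1/2.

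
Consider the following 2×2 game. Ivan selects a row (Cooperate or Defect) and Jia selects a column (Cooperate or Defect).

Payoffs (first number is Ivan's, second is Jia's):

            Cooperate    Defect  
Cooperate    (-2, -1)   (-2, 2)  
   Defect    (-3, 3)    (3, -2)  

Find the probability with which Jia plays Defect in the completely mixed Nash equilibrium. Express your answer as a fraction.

1/6

Let y be the probability that Jia plays Cooperate. In a completely mixed equilibrium, Ivan must be indifferent between Cooperate and Defect.
Ivan's expected payoff from Cooperate is −2y − 2(1−y); from Defect it is −3y + 3(1−y).
Setting these equal: -2 = −6y + 3, so y = 5/6.
Therefore Jia plays Defect with probability 1 − 5/6 = 1/6.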